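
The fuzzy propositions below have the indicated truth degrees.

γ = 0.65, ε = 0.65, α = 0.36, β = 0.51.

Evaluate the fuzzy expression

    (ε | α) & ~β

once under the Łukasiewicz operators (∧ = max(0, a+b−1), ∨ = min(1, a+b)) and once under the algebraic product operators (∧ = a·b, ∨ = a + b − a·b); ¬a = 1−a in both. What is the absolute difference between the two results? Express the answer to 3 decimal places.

Under Łukasiewicz:
  ε | α = min(1, a+b) on (0.65, 0.36) = 1.00
  ~β = 1 − 0.51 = 0.49
  (ε | α) & ~β = max(0, a+b−1) on (1.00, 0.49) = 0.49
  → value = 0.4900
Under algebraic product:
  ε | α = a + b − a·b on (0.6500, 0.3600) = 0.7760
  ~β = 1 − 0.5100 = 0.4900
  (ε | α) & ~β = a·b on (0.7760, 0.4900) = 0.3802
  → value = 0.3802
|0.4900 − 0.3802| = 0.110

0.110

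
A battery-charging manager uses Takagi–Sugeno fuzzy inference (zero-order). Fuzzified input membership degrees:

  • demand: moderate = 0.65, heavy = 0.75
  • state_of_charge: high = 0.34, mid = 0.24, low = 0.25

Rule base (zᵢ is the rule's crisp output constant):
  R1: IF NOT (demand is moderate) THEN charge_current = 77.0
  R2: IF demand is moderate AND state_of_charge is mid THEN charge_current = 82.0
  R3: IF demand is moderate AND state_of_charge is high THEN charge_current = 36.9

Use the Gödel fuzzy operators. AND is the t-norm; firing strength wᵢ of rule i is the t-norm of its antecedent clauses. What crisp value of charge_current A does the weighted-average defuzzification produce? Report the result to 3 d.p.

R1 (z=77.0): ¬moderate=1−0.65=0.35 → w = 0.35
R2 (z=82.0): moderate=0.65, mid=0.24; AND[min(a, b)] → w = 0.24
R3 (z=36.9): moderate=0.65, high=0.34; AND[min(a, b)] → w = 0.34
Weighted average = (0.35·77.0 + 0.24·82.0 + 0.34·36.9) / (0.35 + 0.24 + 0.34)
  = 59.1760 / 0.9300 = 63.630

63.630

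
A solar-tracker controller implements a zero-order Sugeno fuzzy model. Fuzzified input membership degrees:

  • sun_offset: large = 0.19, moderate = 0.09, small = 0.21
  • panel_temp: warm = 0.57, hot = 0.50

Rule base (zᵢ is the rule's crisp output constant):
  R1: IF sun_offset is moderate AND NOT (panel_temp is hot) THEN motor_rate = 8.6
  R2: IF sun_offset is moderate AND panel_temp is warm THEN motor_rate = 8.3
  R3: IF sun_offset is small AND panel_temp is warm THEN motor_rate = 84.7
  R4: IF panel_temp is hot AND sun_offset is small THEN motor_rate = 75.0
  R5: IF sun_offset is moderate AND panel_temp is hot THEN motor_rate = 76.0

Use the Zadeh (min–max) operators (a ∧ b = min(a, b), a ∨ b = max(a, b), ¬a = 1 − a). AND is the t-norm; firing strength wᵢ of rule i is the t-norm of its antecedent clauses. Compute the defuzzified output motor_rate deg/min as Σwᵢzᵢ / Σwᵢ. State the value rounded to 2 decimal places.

60.72

R1 (z=8.6): moderate=0.09, ¬hot=1−0.50=0.50; AND[min(a, b)] → w = 0.09
R2 (z=8.3): moderate=0.09, warm=0.57; AND[min(a, b)] → w = 0.09
R3 (z=84.7): small=0.21, warm=0.57; AND[min(a, b)] → w = 0.21
R4 (z=75.0): hot=0.50, small=0.21; AND[min(a, b)] → w = 0.21
R5 (z=76.0): moderate=0.09, hot=0.50; AND[min(a, b)] → w = 0.09
Weighted average = (0.09·8.6 + 0.09·8.3 + 0.21·84.7 + 0.21·75.0 + 0.09·76.0) / (0.09 + 0.09 + 0.21 + 0.21 + 0.09)
  = 41.8980 / 0.6900 = 60.72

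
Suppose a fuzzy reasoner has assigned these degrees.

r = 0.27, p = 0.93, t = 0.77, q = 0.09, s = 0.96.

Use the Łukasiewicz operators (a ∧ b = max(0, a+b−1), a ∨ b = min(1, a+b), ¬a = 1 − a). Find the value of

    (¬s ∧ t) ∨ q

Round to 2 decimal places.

¬s = 1 − 0.96 = 0.04
¬s ∧ t = max(0, a+b−1) on (0.04, 0.77) = 0.00
(¬s ∧ t) ∨ q = min(1, a+b) on (0.00, 0.09) = 0.09

0.09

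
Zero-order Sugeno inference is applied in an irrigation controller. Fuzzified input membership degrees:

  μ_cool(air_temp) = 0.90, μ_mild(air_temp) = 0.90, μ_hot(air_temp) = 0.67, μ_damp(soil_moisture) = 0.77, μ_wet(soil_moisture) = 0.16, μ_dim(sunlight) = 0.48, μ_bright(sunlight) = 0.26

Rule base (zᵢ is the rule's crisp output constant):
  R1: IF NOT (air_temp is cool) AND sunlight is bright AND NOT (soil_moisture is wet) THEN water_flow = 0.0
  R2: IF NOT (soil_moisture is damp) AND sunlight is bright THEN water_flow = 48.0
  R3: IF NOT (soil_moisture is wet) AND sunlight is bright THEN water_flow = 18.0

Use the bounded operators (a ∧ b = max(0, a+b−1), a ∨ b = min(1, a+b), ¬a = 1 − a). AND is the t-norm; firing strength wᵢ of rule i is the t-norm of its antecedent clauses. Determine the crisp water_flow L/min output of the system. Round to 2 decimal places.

R1 (z=0.0): ¬cool=1−0.90=0.10, bright=0.26, ¬wet=1−0.16=0.84; AND[max(0, a+b−1)] → w = 0.00
R2 (z=48.0): ¬damp=1−0.77=0.23, bright=0.26; AND[max(0, a+b−1)] → w = 0.00
R3 (z=18.0): ¬wet=1−0.16=0.84, bright=0.26; AND[max(0, a+b−1)] → w = 0.10
Weighted average = (0.00·0.0 + 0.00·48.0 + 0.10·18.0) / (0.00 + 0.00 + 0.10)
  = 1.8000 / 0.1000 = 18.00

18.00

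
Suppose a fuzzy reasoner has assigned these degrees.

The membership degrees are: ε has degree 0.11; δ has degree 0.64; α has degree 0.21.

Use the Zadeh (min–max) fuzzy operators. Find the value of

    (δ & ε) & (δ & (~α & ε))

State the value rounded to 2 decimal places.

δ & ε = min(a, b) on (0.64, 0.11) = 0.11
~α = 1 − 0.21 = 0.79
~α & ε = min(a, b) on (0.79, 0.11) = 0.11
δ & (~α & ε) = min(a, b) on (0.64, 0.11) = 0.11
(δ & ε) & (δ & (~α & ε)) = min(a, b) on (0.11, 0.11) = 0.11

0.11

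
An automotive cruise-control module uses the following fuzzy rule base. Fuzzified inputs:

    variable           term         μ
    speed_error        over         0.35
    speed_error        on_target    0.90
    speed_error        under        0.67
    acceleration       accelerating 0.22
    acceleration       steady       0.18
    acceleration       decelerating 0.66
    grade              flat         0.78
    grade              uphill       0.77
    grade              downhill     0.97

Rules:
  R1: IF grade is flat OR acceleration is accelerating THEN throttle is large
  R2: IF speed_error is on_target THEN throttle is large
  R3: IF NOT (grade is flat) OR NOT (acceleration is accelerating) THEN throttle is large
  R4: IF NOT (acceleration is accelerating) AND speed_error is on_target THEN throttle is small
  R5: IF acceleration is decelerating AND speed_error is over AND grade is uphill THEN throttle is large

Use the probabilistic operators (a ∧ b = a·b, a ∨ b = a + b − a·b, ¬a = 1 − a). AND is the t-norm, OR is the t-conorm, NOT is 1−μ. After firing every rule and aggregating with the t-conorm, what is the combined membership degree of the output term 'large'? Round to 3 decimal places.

R1: flat=0.78, accelerating=0.22; OR[a + b − a·b] → w = 0.8284
R2: on_target=0.90 → w = 0.9000
R3: ¬flat=1−0.78=0.22, ¬accelerating=1−0.22=0.78; OR[a + b − a·b] → w = 0.8284
R4: ¬accelerating=1−0.22=0.78, on_target=0.90; AND[a·b] → w = 0.7020
R5: decelerating=0.66, over=0.35, uphill=0.77; AND[a·b] → w = 0.1779
Rules with consequent 'large': {R1, R2, R3, R5} → strengths 0.8284, 0.9000, 0.8284, 0.1779
Aggregate via t-conorm [a + b − a·b]: 0.9976

0.998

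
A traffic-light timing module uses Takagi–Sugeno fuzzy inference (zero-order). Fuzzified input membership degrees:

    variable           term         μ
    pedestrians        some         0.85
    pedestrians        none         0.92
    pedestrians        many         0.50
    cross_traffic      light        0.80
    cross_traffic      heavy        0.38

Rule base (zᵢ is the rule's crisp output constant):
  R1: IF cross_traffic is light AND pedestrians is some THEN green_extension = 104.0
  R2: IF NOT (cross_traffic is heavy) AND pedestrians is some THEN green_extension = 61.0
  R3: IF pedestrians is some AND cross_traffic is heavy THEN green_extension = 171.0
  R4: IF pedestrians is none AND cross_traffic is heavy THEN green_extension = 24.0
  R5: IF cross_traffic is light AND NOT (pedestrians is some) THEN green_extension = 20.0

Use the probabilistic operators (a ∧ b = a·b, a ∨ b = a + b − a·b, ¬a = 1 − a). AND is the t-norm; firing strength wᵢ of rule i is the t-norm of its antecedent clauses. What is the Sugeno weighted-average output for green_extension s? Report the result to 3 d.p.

R1 (z=104.0): light=0.80, some=0.85; AND[a·b] → w = 0.6800
R2 (z=61.0): ¬heavy=1−0.38=0.62, some=0.85; AND[a·b] → w = 0.5270
R3 (z=171.0): some=0.85, heavy=0.38; AND[a·b] → w = 0.3230
R4 (z=24.0): none=0.92, heavy=0.38; AND[a·b] → w = 0.3496
R5 (z=20.0): light=0.80, ¬some=1−0.85=0.15; AND[a·b] → w = 0.1200
Weighted average = (0.6800·104.0 + 0.5270·61.0 + 0.3230·171.0 + 0.3496·24.0 + 0.1200·20.0) / (0.6800 + 0.5270 + 0.3230 + 0.3496 + 0.1200)
  = 168.8904 / 1.9996 = 84.462

84.462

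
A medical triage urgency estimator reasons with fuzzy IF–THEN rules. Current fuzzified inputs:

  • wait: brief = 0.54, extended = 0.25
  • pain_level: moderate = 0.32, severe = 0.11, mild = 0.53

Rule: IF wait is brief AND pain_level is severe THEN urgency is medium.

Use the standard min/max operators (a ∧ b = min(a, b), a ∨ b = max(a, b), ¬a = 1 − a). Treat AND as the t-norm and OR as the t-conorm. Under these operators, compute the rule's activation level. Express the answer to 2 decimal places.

0.11

firing strength: brief=0.54, severe=0.11; AND[min(a, b)] → w = 0.11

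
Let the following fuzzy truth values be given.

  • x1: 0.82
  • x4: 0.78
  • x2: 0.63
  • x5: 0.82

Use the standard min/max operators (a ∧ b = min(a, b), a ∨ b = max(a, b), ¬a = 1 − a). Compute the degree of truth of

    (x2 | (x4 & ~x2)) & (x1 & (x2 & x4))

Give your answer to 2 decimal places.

~x2 = 1 − 0.63 = 0.37
x4 & ~x2 = min(a, b) on (0.78, 0.37) = 0.37
x2 | (x4 & ~x2) = max(a, b) on (0.63, 0.37) = 0.63
x2 & x4 = min(a, b) on (0.63, 0.78) = 0.63
x1 & (x2 & x4) = min(a, b) on (0.82, 0.63) = 0.63
(x2 | (x4 & ~x2)) & (x1 & (x2 & x4)) = min(a, b) on (0.63, 0.63) = 0.63

0.63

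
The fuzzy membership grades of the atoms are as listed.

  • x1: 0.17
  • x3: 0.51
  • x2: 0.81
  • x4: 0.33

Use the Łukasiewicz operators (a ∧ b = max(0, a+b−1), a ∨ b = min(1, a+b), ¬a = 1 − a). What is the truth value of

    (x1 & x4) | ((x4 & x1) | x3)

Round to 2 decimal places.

x1 & x4 = max(0, a+b−1) on (0.17, 0.33) = 0.00
x4 & x1 = max(0, a+b−1) on (0.33, 0.17) = 0.00
(x4 & x1) | x3 = min(1, a+b) on (0.00, 0.51) = 0.51
(x1 & x4) | ((x4 & x1) | x3) = min(1, a+b) on (0.00, 0.51) = 0.51

0.51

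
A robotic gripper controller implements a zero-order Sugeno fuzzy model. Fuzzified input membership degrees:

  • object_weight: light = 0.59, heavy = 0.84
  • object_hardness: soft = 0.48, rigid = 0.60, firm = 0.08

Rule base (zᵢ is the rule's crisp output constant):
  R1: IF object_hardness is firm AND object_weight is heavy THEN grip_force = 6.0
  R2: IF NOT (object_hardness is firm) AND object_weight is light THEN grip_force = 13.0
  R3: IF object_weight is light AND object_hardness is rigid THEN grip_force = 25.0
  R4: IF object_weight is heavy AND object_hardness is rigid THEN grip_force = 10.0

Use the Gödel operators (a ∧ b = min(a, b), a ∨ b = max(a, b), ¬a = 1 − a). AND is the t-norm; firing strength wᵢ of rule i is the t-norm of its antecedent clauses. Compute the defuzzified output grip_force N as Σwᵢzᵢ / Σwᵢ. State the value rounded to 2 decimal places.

R1 (z=6.0): firm=0.08, heavy=0.84; AND[min(a, b)] → w = 0.08
R2 (z=13.0): ¬firm=1−0.08=0.92, light=0.59; AND[min(a, b)] → w = 0.59
R3 (z=25.0): light=0.59, rigid=0.60; AND[min(a, b)] → w = 0.59
R4 (z=10.0): heavy=0.84, rigid=0.60; AND[min(a, b)] → w = 0.60
Weighted average = (0.08·6.0 + 0.59·13.0 + 0.59·25.0 + 0.60·10.0) / (0.08 + 0.59 + 0.59 + 0.60)
  = 28.9000 / 1.8600 = 15.54

15.54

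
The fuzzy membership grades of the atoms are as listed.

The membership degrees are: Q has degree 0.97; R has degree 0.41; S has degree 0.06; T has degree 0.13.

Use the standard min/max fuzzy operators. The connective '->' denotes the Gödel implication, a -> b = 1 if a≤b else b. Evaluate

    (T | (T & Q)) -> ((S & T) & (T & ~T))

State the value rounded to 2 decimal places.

0.06

T & Q = min(a, b) on (0.13, 0.97) = 0.13
T | (T & Q) = max(a, b) on (0.13, 0.13) = 0.13
S & T = min(a, b) on (0.06, 0.13) = 0.06
~T = 1 − 0.13 = 0.87
T & ~T = min(a, b) on (0.13, 0.87) = 0.13
(S & T) & (T & ~T) = min(a, b) on (0.06, 0.13) = 0.06
(T | (T & Q)) -> ((S & T) & (T & ~T))  [Gödel: 1 if a≤b else b] with a=0.13, b=0.06 → 0.06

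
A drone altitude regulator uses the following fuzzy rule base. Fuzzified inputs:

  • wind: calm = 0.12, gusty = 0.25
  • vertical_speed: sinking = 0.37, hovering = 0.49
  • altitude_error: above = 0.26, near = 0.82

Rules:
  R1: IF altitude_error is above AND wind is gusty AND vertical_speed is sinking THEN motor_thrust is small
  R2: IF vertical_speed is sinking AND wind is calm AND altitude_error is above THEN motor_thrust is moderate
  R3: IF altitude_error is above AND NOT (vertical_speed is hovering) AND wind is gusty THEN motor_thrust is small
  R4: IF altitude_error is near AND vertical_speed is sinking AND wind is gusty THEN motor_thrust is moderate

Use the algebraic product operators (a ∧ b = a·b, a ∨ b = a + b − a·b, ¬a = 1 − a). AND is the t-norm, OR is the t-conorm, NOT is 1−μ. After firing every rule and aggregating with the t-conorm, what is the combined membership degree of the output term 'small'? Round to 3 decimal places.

0.056

R1: above=0.26, gusty=0.25, sinking=0.37; AND[a·b] → w = 0.0241
R2: sinking=0.37, calm=0.12, above=0.26; AND[a·b] → w = 0.0115
R3: above=0.26, ¬hovering=1−0.49=0.51, gusty=0.25; AND[a·b] → w = 0.0331
R4: near=0.82, sinking=0.37, gusty=0.25; AND[a·b] → w = 0.0759
Rules with consequent 'small': {R1, R3} → strengths 0.0241, 0.0331
Aggregate via t-conorm [a + b − a·b]: 0.0564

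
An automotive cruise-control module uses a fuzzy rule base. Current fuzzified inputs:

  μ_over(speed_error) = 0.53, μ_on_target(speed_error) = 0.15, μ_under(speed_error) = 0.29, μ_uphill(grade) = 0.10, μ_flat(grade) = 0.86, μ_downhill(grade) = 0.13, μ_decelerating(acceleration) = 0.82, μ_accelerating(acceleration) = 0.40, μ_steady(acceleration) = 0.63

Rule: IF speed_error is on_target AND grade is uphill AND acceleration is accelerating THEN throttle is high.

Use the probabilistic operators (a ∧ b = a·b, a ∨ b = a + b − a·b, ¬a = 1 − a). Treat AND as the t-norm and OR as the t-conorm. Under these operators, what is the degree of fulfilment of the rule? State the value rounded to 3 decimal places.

0.006

firing strength: on_target=0.15, uphill=0.10, accelerating=0.40; AND[a·b] → w = 0.0060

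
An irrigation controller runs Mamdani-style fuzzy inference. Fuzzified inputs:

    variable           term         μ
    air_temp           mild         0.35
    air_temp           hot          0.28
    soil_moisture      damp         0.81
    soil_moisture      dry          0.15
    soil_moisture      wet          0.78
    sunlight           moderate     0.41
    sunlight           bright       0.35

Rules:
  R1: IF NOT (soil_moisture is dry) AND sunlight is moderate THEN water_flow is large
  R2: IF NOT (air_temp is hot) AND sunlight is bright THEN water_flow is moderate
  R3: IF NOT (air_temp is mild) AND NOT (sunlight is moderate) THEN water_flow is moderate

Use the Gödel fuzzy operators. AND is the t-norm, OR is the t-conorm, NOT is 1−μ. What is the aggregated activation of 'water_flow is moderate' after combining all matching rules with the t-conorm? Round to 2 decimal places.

R1: ¬dry=1−0.15=0.85, moderate=0.41; AND[min(a, b)] → w = 0.41
R2: ¬hot=1−0.28=0.72, bright=0.35; AND[min(a, b)] → w = 0.35
R3: ¬mild=1−0.35=0.65, ¬moderate=1−0.41=0.59; AND[min(a, b)] → w = 0.59
Rules with consequent 'moderate': {R2, R3} → strengths 0.35, 0.59
Aggregate via t-conorm [max(a, b)]: 0.59

0.59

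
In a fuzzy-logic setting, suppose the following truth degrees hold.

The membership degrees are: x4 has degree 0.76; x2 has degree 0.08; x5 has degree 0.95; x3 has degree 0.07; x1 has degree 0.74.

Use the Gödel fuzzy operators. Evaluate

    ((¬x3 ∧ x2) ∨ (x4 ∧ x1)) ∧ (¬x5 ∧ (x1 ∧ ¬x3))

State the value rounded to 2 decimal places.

0.05

¬x3 = 1 − 0.07 = 0.93
¬x3 ∧ x2 = min(a, b) on (0.93, 0.08) = 0.08
x4 ∧ x1 = min(a, b) on (0.76, 0.74) = 0.74
(¬x3 ∧ x2) ∨ (x4 ∧ x1) = max(a, b) on (0.08, 0.74) = 0.74
¬x5 = 1 − 0.95 = 0.05
¬x3 = 1 − 0.07 = 0.93
x1 ∧ ¬x3 = min(a, b) on (0.74, 0.93) = 0.74
¬x5 ∧ (x1 ∧ ¬x3) = min(a, b) on (0.05, 0.74) = 0.05
((¬x3 ∧ x2) ∨ (x4 ∧ x1)) ∧ (¬x5 ∧ (x1 ∧ ¬x3)) = min(a, b) on (0.74, 0.05) = 0.05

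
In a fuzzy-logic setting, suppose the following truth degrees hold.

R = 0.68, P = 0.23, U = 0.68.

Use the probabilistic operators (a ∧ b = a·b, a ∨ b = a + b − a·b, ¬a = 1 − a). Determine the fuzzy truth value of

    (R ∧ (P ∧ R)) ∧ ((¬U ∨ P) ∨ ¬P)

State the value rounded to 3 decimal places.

P ∧ R = a·b on (0.2300, 0.6800) = 0.1564
R ∧ (P ∧ R) = a·b on (0.6800, 0.1564) = 0.1064
¬U = 1 − 0.6800 = 0.3200
¬U ∨ P = a + b − a·b on (0.3200, 0.2300) = 0.4764
¬P = 1 − 0.2300 = 0.7700
(¬U ∨ P) ∨ ¬P = a + b − a·b on (0.4764, 0.7700) = 0.8796
(R ∧ (P ∧ R)) ∧ ((¬U ∨ P) ∨ ¬P) = a·b on (0.1064, 0.8796) = 0.0935

0.094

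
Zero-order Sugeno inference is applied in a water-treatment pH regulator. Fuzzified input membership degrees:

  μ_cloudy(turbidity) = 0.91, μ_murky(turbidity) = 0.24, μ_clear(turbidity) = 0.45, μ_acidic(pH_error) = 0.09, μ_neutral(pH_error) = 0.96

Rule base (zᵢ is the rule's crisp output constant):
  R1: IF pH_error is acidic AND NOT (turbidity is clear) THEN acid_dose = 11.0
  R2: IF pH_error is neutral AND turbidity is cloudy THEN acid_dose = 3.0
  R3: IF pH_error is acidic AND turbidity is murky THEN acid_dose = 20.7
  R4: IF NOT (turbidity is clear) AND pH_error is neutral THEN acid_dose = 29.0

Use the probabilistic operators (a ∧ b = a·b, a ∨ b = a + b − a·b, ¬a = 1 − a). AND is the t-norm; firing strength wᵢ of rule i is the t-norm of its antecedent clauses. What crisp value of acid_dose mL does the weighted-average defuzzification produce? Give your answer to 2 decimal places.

12.85

R1 (z=11.0): acidic=0.09, ¬clear=1−0.45=0.55; AND[a·b] → w = 0.0495
R2 (z=3.0): neutral=0.96, cloudy=0.91; AND[a·b] → w = 0.8736
R3 (z=20.7): acidic=0.09, murky=0.24; AND[a·b] → w = 0.0216
R4 (z=29.0): ¬clear=1−0.45=0.55, neutral=0.96; AND[a·b] → w = 0.5280
Weighted average = (0.0495·11.0 + 0.8736·3.0 + 0.0216·20.7 + 0.5280·29.0) / (0.0495 + 0.8736 + 0.0216 + 0.5280)
  = 18.9244 / 1.4727 = 12.85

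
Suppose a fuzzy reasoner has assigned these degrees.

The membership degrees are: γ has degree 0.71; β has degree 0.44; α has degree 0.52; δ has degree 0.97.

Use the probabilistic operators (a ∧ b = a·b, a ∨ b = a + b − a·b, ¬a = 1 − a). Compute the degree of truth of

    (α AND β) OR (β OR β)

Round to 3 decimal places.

α AND β = a·b on (0.5200, 0.4400) = 0.2288
β OR β = a + b − a·b on (0.4400, 0.4400) = 0.6864
(α AND β) OR (β OR β) = a + b − a·b on (0.2288, 0.6864) = 0.7582

0.758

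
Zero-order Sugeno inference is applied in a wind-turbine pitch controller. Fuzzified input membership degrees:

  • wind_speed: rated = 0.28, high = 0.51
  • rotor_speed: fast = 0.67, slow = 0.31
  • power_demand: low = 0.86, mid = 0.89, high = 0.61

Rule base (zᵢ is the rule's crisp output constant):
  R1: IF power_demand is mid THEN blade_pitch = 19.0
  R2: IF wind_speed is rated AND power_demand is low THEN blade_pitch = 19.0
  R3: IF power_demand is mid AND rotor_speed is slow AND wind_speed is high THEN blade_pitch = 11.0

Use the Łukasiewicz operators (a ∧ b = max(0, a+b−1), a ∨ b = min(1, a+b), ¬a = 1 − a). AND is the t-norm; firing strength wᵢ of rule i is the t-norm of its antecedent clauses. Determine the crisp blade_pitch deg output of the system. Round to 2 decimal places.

19.00

R1 (z=19.0): mid=0.89 → w = 0.89
R2 (z=19.0): rated=0.28, low=0.86; AND[max(0, a+b−1)] → w = 0.14
R3 (z=11.0): mid=0.89, slow=0.31, high=0.51; AND[max(0, a+b−1)] → w = 0.00
Weighted average = (0.89·19.0 + 0.14·19.0 + 0.00·11.0) / (0.89 + 0.14 + 0.00)
  = 19.5700 / 1.0300 = 19.00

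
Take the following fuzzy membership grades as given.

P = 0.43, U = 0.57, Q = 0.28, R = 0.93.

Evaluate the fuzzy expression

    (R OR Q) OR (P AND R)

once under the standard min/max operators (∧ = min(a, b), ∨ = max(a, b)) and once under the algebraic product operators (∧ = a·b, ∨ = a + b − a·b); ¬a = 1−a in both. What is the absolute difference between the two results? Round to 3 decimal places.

Under standard min/max:
  R OR Q = max(a, b) on (0.93, 0.28) = 0.93
  P AND R = min(a, b) on (0.43, 0.93) = 0.43
  (R OR Q) OR (P AND R) = max(a, b) on (0.93, 0.43) = 0.93
  → value = 0.9300
Under algebraic product:
  R OR Q = a + b − a·b on (0.9300, 0.2800) = 0.9496
  P AND R = a·b on (0.4300, 0.9300) = 0.3999
  (R OR Q) OR (P AND R) = a + b − a·b on (0.9496, 0.3999) = 0.9698
  → value = 0.9698
|0.9300 − 0.9698| = 0.040

0.040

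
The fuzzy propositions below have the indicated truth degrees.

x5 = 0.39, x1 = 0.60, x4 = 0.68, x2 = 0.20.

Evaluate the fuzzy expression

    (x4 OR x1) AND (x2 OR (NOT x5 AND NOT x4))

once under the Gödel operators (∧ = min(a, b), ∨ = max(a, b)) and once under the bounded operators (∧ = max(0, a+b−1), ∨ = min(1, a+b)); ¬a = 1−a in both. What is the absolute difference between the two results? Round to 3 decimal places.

0.120

Under Gödel:
  x4 OR x1 = max(a, b) on (0.68, 0.60) = 0.68
  NOT x5 = 1 − 0.39 = 0.61
  NOT x4 = 1 − 0.68 = 0.32
  NOT x5 AND NOT x4 = min(a, b) on (0.61, 0.32) = 0.32
  x2 OR (NOT x5 AND NOT x4) = max(a, b) on (0.20, 0.32) = 0.32
  (x4 OR x1) AND (x2 OR (NOT x5 AND NOT x4)) = min(a, b) on (0.68, 0.32) = 0.32
  → value = 0.3200
Under bounded:
  x4 OR x1 = min(1, a+b) on (0.68, 0.60) = 1.00
  NOT x5 = 1 − 0.39 = 0.61
  NOT x4 = 1 − 0.68 = 0.32
  NOT x5 AND NOT x4 = max(0, a+b−1) on (0.61, 0.32) = 0.00
  x2 OR (NOT x5 AND NOT x4) = min(1, a+b) on (0.20, 0.00) = 0.20
  (x4 OR x1) AND (x2 OR (NOT x5 AND NOT x4)) = max(0, a+b−1) on (1.00, 0.20) = 0.20
  → value = 0.2000
|0.3200 − 0.2000| = 0.120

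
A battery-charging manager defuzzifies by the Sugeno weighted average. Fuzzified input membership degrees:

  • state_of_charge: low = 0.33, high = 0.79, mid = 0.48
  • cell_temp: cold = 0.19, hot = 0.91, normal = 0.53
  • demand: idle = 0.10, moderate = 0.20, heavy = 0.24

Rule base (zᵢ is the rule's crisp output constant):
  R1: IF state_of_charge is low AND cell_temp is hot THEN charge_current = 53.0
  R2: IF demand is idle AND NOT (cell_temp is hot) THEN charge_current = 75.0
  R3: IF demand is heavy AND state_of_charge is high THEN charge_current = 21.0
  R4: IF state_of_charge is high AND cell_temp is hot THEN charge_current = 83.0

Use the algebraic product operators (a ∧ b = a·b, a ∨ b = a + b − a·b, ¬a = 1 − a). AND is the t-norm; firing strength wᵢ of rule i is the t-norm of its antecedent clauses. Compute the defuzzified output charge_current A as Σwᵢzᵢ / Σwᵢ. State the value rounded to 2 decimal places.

R1 (z=53.0): low=0.33, hot=0.91; AND[a·b] → w = 0.3003
R2 (z=75.0): idle=0.10, ¬hot=1−0.91=0.09; AND[a·b] → w = 0.0090
R3 (z=21.0): heavy=0.24, high=0.79; AND[a·b] → w = 0.1896
R4 (z=83.0): high=0.79, hot=0.91; AND[a·b] → w = 0.7189
Weighted average = (0.3003·53.0 + 0.0090·75.0 + 0.1896·21.0 + 0.7189·83.0) / (0.3003 + 0.0090 + 0.1896 + 0.7189)
  = 80.2412 / 1.2178 = 65.89

65.89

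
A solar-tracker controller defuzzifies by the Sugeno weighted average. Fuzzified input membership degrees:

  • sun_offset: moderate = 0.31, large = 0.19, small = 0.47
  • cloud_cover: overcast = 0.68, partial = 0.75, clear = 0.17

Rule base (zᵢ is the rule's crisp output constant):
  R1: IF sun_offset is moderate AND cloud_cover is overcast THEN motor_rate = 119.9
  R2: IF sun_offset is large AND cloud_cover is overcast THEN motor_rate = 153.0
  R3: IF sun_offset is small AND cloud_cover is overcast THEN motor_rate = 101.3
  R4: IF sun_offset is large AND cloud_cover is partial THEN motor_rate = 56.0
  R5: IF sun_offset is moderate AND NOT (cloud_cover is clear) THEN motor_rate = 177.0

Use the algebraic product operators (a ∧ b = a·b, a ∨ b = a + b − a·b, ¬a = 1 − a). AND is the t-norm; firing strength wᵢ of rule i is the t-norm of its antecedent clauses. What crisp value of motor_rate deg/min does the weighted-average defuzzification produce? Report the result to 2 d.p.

R1 (z=119.9): moderate=0.31, overcast=0.68; AND[a·b] → w = 0.2108
R2 (z=153.0): large=0.19, overcast=0.68; AND[a·b] → w = 0.1292
R3 (z=101.3): small=0.47, overcast=0.68; AND[a·b] → w = 0.3196
R4 (z=56.0): large=0.19, partial=0.75; AND[a·b] → w = 0.1425
R5 (z=177.0): moderate=0.31, ¬clear=1−0.17=0.83; AND[a·b] → w = 0.2573
Weighted average = (0.2108·119.9 + 0.1292·153.0 + 0.3196·101.3 + 0.1425·56.0 + 0.2573·177.0) / (0.2108 + 0.1292 + 0.3196 + 0.1425 + 0.2573)
  = 130.9401 / 1.0594 = 123.60

123.60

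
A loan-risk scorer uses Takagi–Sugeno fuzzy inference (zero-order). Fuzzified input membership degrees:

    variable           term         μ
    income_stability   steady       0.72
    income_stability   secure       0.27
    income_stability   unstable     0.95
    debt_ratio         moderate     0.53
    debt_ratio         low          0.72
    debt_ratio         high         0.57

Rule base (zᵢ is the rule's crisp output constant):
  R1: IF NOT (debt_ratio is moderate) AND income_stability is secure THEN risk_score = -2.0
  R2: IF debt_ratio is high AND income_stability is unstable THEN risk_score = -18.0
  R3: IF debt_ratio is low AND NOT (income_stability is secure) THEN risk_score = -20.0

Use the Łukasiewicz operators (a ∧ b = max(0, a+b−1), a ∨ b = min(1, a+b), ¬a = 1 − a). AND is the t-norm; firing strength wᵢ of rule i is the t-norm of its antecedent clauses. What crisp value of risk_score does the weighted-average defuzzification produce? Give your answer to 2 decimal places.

R1 (z=-2.0): ¬moderate=1−0.53=0.47, secure=0.27; AND[max(0, a+b−1)] → w = 0.00
R2 (z=-18.0): high=0.57, unstable=0.95; AND[max(0, a+b−1)] → w = 0.52
R3 (z=-20.0): low=0.72, ¬secure=1−0.27=0.73; AND[max(0, a+b−1)] → w = 0.45
Weighted average = (0.00·-2.0 + 0.52·-18.0 + 0.45·-20.0) / (0.00 + 0.52 + 0.45)
  = -18.3600 / 0.9700 = -18.93

-18.93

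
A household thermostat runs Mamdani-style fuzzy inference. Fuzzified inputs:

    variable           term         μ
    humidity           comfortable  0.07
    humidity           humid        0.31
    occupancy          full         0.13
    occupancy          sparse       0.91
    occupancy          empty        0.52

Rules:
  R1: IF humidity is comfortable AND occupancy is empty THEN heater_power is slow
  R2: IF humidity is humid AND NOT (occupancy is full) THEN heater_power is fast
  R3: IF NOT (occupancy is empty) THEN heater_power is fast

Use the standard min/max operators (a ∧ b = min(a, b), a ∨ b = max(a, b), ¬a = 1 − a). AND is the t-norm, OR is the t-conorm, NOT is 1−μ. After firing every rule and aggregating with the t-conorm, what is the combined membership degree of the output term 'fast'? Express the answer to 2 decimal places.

0.48

R1: comfortable=0.07, empty=0.52; AND[min(a, b)] → w = 0.07
R2: humid=0.31, ¬full=1−0.13=0.87; AND[min(a, b)] → w = 0.31
R3: ¬empty=1−0.52=0.48 → w = 0.48
Rules with consequent 'fast': {R2, R3} → strengths 0.31, 0.48
Aggregate via t-conorm [max(a, b)]: 0.48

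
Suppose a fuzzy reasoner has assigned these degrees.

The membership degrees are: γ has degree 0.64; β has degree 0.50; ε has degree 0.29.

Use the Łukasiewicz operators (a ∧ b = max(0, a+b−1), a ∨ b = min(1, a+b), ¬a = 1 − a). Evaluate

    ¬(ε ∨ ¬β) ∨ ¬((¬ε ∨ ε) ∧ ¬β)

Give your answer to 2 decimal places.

¬β = 1 − 0.50 = 0.50
ε ∨ ¬β = min(1, a+b) on (0.29, 0.50) = 0.79
¬(ε ∨ ¬β) = 1 − 0.79 = 0.21
¬ε = 1 − 0.29 = 0.71
¬ε ∨ ε = min(1, a+b) on (0.71, 0.29) = 1.00
¬β = 1 − 0.50 = 0.50
(¬ε ∨ ε) ∧ ¬β = max(0, a+b−1) on (1.00, 0.50) = 0.50
¬((¬ε ∨ ε) ∧ ¬β) = 1 − 0.50 = 0.50
¬(ε ∨ ¬β) ∨ ¬((¬ε ∨ ε) ∧ ¬β) = min(1, a+b) on (0.21, 0.50) = 0.71

0.71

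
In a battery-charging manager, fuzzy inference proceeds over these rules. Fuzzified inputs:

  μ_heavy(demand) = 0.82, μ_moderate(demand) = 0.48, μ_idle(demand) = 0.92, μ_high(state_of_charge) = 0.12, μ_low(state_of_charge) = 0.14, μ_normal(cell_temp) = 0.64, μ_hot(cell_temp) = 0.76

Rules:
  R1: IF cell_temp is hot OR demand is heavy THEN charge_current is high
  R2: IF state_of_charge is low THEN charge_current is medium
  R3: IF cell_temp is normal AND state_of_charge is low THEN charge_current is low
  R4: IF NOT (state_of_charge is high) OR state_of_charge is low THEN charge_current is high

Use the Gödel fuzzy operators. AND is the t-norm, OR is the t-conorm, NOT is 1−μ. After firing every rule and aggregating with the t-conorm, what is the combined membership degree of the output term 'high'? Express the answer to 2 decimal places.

0.88

R1: hot=0.76, heavy=0.82; OR[max(a, b)] → w = 0.82
R2: low=0.14 → w = 0.14
R3: normal=0.64, low=0.14; AND[min(a, b)] → w = 0.14
R4: ¬high=1−0.12=0.88, low=0.14; OR[max(a, b)] → w = 0.88
Rules with consequent 'high': {R1, R4} → strengths 0.82, 0.88
Aggregate via t-conorm [max(a, b)]: 0.88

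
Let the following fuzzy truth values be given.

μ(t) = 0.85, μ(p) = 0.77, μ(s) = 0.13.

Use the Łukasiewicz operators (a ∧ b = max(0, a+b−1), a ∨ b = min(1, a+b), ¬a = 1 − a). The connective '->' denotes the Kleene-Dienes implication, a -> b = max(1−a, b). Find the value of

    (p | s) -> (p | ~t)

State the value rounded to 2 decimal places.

p | s = min(1, a+b) on (0.77, 0.13) = 0.90
~t = 1 − 0.85 = 0.15
p | ~t = min(1, a+b) on (0.77, 0.15) = 0.92
(p | s) -> (p | ~t)  [Kleene-Dienes: max(1−a, b)] with a=0.90, b=0.92 → 0.92

0.92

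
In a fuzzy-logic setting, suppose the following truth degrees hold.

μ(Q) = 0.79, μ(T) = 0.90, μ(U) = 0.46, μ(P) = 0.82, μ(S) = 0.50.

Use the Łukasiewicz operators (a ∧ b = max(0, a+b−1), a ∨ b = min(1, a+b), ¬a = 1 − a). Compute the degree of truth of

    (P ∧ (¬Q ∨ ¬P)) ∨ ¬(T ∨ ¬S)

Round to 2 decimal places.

¬Q = 1 − 0.79 = 0.21
¬P = 1 − 0.82 = 0.18
¬Q ∨ ¬P = min(1, a+b) on (0.21, 0.18) = 0.39
P ∧ (¬Q ∨ ¬P) = max(0, a+b−1) on (0.82, 0.39) = 0.21
¬S = 1 − 0.50 = 0.50
T ∨ ¬S = min(1, a+b) on (0.90, 0.50) = 1.00
¬(T ∨ ¬S) = 1 − 1.00 = 0.00
(P ∧ (¬Q ∨ ¬P)) ∨ ¬(T ∨ ¬S) = min(1, a+b) on (0.21, 0.00) = 0.21

0.21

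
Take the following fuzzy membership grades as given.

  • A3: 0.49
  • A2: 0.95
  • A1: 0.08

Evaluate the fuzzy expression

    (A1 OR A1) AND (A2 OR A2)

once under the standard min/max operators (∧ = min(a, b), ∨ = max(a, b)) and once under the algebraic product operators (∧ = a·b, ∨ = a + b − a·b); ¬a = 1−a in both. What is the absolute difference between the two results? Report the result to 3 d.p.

Under standard min/max:
  A1 OR A1 = max(a, b) on (0.08, 0.08) = 0.08
  A2 OR A2 = max(a, b) on (0.95, 0.95) = 0.95
  (A1 OR A1) AND (A2 OR A2) = min(a, b) on (0.08, 0.95) = 0.08
  → value = 0.0800
Under algebraic product:
  A1 OR A1 = a + b − a·b on (0.0800, 0.0800) = 0.1536
  A2 OR A2 = a + b − a·b on (0.9500, 0.9500) = 0.9975
  (A1 OR A1) AND (A2 OR A2) = a·b on (0.1536, 0.9975) = 0.1532
  → value = 0.1532
|0.0800 − 0.1532| = 0.073

0.073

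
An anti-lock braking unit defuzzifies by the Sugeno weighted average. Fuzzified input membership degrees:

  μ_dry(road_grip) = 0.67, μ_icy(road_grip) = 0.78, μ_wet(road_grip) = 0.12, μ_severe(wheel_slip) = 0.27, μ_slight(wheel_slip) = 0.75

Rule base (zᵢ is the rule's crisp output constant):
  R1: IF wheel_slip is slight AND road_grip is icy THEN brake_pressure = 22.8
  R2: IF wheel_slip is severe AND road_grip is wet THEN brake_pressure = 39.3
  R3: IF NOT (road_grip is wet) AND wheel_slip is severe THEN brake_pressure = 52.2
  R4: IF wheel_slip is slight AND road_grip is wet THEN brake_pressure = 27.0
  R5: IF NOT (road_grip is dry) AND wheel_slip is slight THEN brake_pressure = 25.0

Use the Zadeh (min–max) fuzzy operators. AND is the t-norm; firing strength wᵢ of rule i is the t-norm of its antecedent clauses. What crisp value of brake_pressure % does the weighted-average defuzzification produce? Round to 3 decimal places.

29.811

R1 (z=22.8): slight=0.75, icy=0.78; AND[min(a, b)] → w = 0.75
R2 (z=39.3): severe=0.27, wet=0.12; AND[min(a, b)] → w = 0.12
R3 (z=52.2): ¬wet=1−0.12=0.88, severe=0.27; AND[min(a, b)] → w = 0.27
R4 (z=27.0): slight=0.75, wet=0.12; AND[min(a, b)] → w = 0.12
R5 (z=25.0): ¬dry=1−0.67=0.33, slight=0.75; AND[min(a, b)] → w = 0.33
Weighted average = (0.75·22.8 + 0.12·39.3 + 0.27·52.2 + 0.12·27.0 + 0.33·25.0) / (0.75 + 0.12 + 0.27 + 0.12 + 0.33)
  = 47.4000 / 1.5900 = 29.811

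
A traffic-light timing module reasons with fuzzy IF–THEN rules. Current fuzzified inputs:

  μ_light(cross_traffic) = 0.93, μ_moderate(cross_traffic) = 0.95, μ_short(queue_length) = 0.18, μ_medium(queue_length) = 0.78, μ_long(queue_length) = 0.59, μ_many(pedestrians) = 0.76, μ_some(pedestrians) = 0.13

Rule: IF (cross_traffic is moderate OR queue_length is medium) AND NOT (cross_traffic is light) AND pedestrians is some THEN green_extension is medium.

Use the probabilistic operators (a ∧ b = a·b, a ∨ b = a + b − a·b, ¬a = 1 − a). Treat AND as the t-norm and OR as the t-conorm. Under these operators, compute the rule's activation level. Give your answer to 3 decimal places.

firing strength: (moderate=0.95 OR medium=0.78) = 0.9890; AND[a·b] with ¬light=1−0.93=0.07, some=0.13 → w = 0.0090

0.009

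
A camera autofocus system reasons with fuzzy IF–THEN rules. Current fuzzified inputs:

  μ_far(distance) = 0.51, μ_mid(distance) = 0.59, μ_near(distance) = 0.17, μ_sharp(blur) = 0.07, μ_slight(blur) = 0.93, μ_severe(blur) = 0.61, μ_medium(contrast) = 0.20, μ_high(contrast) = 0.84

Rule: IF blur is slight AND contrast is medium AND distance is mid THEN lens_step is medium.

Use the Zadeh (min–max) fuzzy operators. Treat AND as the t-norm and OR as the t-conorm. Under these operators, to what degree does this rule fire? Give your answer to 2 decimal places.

0.20

firing strength: slight=0.93, medium=0.20, mid=0.59; AND[min(a, b)] → w = 0.20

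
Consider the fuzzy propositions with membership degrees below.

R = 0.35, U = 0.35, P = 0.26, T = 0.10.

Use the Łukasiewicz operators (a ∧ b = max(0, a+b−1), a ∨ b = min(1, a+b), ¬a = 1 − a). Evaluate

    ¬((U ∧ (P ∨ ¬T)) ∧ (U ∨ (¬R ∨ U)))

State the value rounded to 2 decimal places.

¬T = 1 − 0.10 = 0.90
P ∨ ¬T = min(1, a+b) on (0.26, 0.90) = 1.00
U ∧ (P ∨ ¬T) = max(0, a+b−1) on (0.35, 1.00) = 0.35
¬R = 1 − 0.35 = 0.65
¬R ∨ U = min(1, a+b) on (0.65, 0.35) = 1.00
U ∨ (¬R ∨ U) = min(1, a+b) on (0.35, 1.00) = 1.00
(U ∧ (P ∨ ¬T)) ∧ (U ∨ (¬R ∨ U)) = max(0, a+b−1) on (0.35, 1.00) = 0.35
¬((U ∧ (P ∨ ¬T)) ∧ (U ∨ (¬R ∨ U))) = 1 − 0.35 = 0.65

0.65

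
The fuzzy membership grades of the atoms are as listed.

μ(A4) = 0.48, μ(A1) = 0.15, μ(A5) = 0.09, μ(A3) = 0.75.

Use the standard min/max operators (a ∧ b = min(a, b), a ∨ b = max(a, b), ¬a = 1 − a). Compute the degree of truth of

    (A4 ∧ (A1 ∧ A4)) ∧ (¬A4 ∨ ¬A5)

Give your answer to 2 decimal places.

0.15

A1 ∧ A4 = min(a, b) on (0.15, 0.48) = 0.15
A4 ∧ (A1 ∧ A4) = min(a, b) on (0.48, 0.15) = 0.15
¬A4 = 1 − 0.48 = 0.52
¬A5 = 1 − 0.09 = 0.91
¬A4 ∨ ¬A5 = max(a, b) on (0.52, 0.91) = 0.91
(A4 ∧ (A1 ∧ A4)) ∧ (¬A4 ∨ ¬A5) = min(a, b) on (0.15, 0.91) = 0.15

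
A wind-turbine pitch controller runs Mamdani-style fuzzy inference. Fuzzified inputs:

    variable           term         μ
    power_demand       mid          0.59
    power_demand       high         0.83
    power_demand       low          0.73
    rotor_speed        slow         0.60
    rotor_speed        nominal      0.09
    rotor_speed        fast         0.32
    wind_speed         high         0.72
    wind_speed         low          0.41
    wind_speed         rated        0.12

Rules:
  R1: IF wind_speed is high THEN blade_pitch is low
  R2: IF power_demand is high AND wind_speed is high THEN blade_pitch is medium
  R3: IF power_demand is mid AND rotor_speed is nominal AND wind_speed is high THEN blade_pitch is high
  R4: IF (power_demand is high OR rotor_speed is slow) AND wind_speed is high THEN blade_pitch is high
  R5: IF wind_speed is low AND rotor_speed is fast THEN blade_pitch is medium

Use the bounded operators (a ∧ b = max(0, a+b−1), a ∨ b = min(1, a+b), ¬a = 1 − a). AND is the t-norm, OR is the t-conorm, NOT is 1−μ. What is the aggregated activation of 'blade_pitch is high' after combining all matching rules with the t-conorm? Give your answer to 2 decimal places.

0.72

R1: high=0.72 → w = 0.72
R2: high=0.83, high=0.72; AND[max(0, a+b−1)] → w = 0.55
R3: mid=0.59, nominal=0.09, high=0.72; AND[max(0, a+b−1)] → w = 0.00
R4: (high=0.83 OR slow=0.60) = 1.00; AND[max(0, a+b−1)] with high=0.72 → w = 0.72
R5: low=0.41, fast=0.32; AND[max(0, a+b−1)] → w = 0.00
Rules with consequent 'high': {R3, R4} → strengths 0.00, 0.72
Aggregate via t-conorm [min(1, a+b)]: 0.72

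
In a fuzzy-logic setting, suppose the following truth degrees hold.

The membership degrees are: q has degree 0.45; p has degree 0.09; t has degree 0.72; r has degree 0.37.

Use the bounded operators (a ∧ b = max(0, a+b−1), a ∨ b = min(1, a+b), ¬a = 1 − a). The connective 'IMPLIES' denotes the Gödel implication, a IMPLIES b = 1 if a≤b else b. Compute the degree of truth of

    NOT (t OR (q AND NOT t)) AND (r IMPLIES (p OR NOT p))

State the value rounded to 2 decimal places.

NOT t = 1 − 0.72 = 0.28
q AND NOT t = max(0, a+b−1) on (0.45, 0.28) = 0.00
t OR (q AND NOT t) = min(1, a+b) on (0.72, 0.00) = 0.72
NOT (t OR (q AND NOT t)) = 1 − 0.72 = 0.28
NOT p = 1 − 0.09 = 0.91
p OR NOT p = min(1, a+b) on (0.09, 0.91) = 1.00
r IMPLIES (p OR NOT p)  [Gödel: 1 if a≤b else b] with a=0.37, b=1.00 → 1.00
NOT (t OR (q AND NOT t)) AND (r IMPLIES (p OR NOT p)) = max(0, a+b−1) on (0.28, 1.00) = 0.28

0.28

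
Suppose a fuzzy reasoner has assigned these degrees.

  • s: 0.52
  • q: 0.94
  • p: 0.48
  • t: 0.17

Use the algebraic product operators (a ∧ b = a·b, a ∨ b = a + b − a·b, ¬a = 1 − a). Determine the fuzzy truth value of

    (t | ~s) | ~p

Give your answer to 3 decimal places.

0.793

~s = 1 − 0.5200 = 0.4800
t | ~s = a + b − a·b on (0.1700, 0.4800) = 0.5684
~p = 1 − 0.4800 = 0.5200
(t | ~s) | ~p = a + b − a·b on (0.5684, 0.5200) = 0.7928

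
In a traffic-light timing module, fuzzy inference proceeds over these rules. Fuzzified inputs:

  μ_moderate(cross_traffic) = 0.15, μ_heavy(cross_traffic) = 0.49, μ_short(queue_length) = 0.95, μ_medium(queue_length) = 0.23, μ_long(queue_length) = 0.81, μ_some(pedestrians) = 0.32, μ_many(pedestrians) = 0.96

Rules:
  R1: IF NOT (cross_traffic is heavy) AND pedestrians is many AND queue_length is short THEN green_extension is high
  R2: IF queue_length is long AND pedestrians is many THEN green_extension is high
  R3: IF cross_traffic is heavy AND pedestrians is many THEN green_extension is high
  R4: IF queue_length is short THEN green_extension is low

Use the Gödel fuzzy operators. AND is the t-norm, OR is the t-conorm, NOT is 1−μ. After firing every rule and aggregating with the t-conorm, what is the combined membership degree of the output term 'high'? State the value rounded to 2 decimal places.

R1: ¬heavy=1−0.49=0.51, many=0.96, short=0.95; AND[min(a, b)] → w = 0.51
R2: long=0.81, many=0.96; AND[min(a, b)] → w = 0.81
R3: heavy=0.49, many=0.96; AND[min(a, b)] → w = 0.49
R4: short=0.95 → w = 0.95
Rules with consequent 'high': {R1, R2, R3} → strengths 0.51, 0.81, 0.49
Aggregate via t-conorm [max(a, b)]: 0.81

0.81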